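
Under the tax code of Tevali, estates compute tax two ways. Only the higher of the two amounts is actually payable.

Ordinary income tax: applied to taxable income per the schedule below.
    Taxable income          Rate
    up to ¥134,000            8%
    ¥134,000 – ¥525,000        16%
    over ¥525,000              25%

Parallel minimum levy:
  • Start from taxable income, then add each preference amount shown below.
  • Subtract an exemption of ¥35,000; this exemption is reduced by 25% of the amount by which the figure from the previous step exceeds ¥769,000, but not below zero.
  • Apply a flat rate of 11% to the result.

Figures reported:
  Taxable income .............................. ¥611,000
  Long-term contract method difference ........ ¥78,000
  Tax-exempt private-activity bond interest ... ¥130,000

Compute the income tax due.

Parallel minimum levy:
  Adjusted income: ¥611,000 + ¥78,000 + ¥130,000 = ¥819,000
  Exemption: ¥35,000 − 25% × (¥819,000 − ¥769,000) = ¥35,000 − ¥12,500 = ¥22,500
  Base: ¥819,000 − ¥22,500 = ¥796,500
  ¥796,500 × 11% = ¥87,615

Ordinary income tax:
  ¥134,000 × 8% = ¥10,720
  ¥391,000 × 16% = ¥62,560
  ¥86,000 × 25% = ¥21,500
  → ¥94,780

¥94,780 > ¥87,615, so the ordinary income tax governs.

¥94,780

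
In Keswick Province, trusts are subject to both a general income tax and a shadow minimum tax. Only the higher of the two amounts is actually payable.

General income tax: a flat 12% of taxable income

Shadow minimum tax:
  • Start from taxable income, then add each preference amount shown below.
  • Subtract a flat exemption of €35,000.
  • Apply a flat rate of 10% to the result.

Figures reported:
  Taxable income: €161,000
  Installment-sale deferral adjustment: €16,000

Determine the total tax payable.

€19,320

Shadow minimum tax:
  Adjusted income: €161,000 + €16,000 = €177,000
  Less exemption €35,000 → base €142,000
  €142,000 × 10% = €14,200

General income tax:
  €161,000 × 12% = €19,320

€19,320 > €14,200, so the general income tax governs.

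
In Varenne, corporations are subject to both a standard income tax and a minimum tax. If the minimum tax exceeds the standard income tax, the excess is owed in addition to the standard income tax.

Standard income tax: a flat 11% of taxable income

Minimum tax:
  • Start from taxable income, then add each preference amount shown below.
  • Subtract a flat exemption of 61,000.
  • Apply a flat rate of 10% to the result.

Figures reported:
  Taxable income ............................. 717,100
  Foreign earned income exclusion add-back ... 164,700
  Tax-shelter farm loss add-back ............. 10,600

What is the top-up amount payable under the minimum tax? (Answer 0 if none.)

4,259

Minimum tax:
  Adjusted income: 717,100 + 164,700 + 10,600 = 892,400
  Less exemption 61,000 → base 831,400
  831,400 × 10% = 83,140

Standard income tax:
  717,100 × 11% = 78,881

Excess of minimum tax over standard income tax: 83,140 − 78,881 = 4,259.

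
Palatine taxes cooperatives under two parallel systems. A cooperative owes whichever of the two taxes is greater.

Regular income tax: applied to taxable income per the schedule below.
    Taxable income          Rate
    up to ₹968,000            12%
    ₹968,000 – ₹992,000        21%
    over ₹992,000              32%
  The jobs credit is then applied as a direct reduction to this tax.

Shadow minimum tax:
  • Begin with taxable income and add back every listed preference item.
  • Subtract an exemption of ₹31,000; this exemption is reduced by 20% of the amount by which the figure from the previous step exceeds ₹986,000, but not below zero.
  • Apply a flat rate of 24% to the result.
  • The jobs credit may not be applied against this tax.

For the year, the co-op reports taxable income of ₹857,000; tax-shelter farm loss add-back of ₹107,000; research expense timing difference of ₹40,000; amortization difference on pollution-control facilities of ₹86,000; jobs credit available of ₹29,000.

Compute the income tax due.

₹259,152

Shadow minimum tax:
  Adjusted income: ₹857,000 + ₹107,000 + ₹40,000 + ₹86,000 = ₹1,090,000
  Exemption: ₹31,000 − 20% × (₹1,090,000 − ₹986,000) = ₹31,000 − ₹20,800 = ₹10,200
  Base: ₹1,090,000 − ₹10,200 = ₹1,079,800
  ₹1,079,800 × 24% = ₹259,152

Regular income tax:
  ₹857,000 × 12% = ₹102,840
  Less jobs credit ₹29,000 → ₹73,840

₹259,152 > ₹73,840, so the shadow minimum tax is the binding amount.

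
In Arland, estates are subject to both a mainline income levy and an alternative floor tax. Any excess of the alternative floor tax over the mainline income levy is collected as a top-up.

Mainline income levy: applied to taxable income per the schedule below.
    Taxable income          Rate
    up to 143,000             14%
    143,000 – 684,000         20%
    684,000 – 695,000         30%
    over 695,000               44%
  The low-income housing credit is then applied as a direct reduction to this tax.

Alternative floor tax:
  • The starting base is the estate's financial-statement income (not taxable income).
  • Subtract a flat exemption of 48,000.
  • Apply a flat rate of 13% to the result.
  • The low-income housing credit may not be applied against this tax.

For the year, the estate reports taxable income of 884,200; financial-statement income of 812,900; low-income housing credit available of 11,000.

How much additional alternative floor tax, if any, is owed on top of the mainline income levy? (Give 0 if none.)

Mainline income levy:
  143,000 × 14% = 20,020
  541,000 × 20% = 108,200
  11,000 × 30% = 3,300
  189,200 × 44% = 83,248
  → 214,768
  Less low-income housing credit 11,000 → 203,768

Alternative floor tax:
  Base (financial-statement income): 812,900
  Less exemption 48,000 → base 764,900
  764,900 × 13% = 99,437

99,437 ≤ 203,768, so no add-on is due.

0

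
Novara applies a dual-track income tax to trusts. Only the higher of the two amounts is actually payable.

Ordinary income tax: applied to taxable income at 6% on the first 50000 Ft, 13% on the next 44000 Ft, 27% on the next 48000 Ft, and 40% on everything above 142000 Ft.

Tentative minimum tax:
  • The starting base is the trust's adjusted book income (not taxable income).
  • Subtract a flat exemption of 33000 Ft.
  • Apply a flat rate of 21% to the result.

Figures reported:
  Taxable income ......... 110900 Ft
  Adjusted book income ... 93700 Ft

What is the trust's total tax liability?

Ordinary income tax:
  50000 Ft × 6% = 3000 Ft
  44000 Ft × 13% = 5720 Ft
  16900 Ft × 27% = 4563 Ft
  → 13283 Ft

Tentative minimum tax:
  Base (adjusted book income): 93700 Ft
  Less exemption 33000 Ft → base 60700 Ft
  60700 Ft × 21% = 12747 Ft

13283 Ft > 12747 Ft, so the ordinary income tax governs.

13283 Ft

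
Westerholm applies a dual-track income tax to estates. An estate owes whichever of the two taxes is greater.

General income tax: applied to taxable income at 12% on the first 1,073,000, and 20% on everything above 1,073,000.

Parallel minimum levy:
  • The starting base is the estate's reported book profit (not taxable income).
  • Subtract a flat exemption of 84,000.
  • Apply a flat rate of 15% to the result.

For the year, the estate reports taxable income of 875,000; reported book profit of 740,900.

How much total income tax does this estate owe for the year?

105,000

Parallel minimum levy:
  Base (reported book profit): 740,900
  Less exemption 84,000 → base 656,900
  656,900 × 15% = 98,535

General income tax:
  875,000 × 12% = 105,000

105,000 > 98,535, so the general income tax governs.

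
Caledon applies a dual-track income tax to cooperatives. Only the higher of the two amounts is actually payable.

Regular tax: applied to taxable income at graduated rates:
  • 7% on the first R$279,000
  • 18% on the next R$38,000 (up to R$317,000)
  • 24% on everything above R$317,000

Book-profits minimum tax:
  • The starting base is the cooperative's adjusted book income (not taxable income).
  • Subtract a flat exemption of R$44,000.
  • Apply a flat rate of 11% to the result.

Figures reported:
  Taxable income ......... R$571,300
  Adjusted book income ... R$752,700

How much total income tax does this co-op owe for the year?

Regular tax:
  R$279,000 × 7% = R$19,530
  R$38,000 × 18% = R$6,840
  R$254,300 × 24% = R$61,032
  → R$87,402

Book-profits minimum tax:
  Base (adjusted book income): R$752,700
  Less exemption R$44,000 → base R$708,700
  R$708,700 × 11% = R$77,957

R$87,402 > R$77,957, so the regular tax governs.

R$87,402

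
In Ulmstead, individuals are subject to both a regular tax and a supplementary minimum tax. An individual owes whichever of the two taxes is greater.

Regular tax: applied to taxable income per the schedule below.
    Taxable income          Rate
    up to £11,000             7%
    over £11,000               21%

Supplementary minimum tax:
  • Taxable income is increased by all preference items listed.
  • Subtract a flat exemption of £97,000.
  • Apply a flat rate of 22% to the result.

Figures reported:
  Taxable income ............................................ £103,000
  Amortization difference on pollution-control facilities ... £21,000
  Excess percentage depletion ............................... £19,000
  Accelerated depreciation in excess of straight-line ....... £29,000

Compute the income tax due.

£20,090

Regular tax:
  £11,000 × 7% = £770
  £92,000 × 21% = £19,320
  → £20,090

Supplementary minimum tax:
  Adjusted income: £103,000 + £21,000 + £19,000 + £29,000 = £172,000
  Less exemption £97,000 → base £75,000
  £75,000 × 22% = £16,500

£20,090 > £16,500, so the regular tax governs.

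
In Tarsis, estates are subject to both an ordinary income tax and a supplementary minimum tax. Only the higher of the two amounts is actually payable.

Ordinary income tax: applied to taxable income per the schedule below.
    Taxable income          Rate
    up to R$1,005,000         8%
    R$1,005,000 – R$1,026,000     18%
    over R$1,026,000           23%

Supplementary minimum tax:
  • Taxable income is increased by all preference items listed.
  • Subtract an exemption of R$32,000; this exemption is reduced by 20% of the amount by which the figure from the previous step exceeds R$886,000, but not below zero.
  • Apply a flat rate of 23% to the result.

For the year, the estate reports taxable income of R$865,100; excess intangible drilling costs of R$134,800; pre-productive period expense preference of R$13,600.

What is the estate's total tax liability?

Supplementary minimum tax:
  Adjusted income: R$865,100 + R$134,800 + R$13,600 = R$1,013,500
  Exemption: R$32,000 − 20% × (R$1,013,500 − R$886,000) = R$32,000 − R$25,500 = R$6,500
  Base: R$1,013,500 − R$6,500 = R$1,007,000
  R$1,007,000 × 23% = R$231,610

Ordinary income tax:
  R$865,100 × 8% = R$69,208

R$231,610 > R$69,208, so the supplementary minimum tax is the binding amount.

R$231,610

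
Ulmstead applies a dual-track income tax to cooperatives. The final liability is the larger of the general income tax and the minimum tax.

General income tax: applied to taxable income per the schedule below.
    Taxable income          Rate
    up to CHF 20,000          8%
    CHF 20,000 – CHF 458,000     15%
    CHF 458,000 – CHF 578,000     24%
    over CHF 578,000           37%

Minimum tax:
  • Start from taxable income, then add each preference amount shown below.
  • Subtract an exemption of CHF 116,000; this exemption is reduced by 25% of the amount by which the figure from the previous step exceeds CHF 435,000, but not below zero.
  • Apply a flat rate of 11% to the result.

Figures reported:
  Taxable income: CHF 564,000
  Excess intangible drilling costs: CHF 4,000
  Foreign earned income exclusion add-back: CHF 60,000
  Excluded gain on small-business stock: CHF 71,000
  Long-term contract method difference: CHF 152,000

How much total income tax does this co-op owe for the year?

CHF 92,740

Minimum tax:
  Adjusted income: CHF 564,000 + CHF 4,000 + CHF 60,000 + CHF 71,000 + CHF 152,000 = CHF 851,000
  Exemption: CHF 116,000 − 25% × (CHF 851,000 − CHF 435,000) = CHF 116,000 − CHF 104,000 = CHF 12,000
  Base: CHF 851,000 − CHF 12,000 = CHF 839,000
  CHF 839,000 × 11% = CHF 92,290

General income tax:
  CHF 20,000 × 8% = CHF 1,600
  CHF 438,000 × 15% = CHF 65,700
  CHF 106,000 × 24% = CHF 25,440
  → CHF 92,740

CHF 92,740 > CHF 92,290, so the general income tax governs.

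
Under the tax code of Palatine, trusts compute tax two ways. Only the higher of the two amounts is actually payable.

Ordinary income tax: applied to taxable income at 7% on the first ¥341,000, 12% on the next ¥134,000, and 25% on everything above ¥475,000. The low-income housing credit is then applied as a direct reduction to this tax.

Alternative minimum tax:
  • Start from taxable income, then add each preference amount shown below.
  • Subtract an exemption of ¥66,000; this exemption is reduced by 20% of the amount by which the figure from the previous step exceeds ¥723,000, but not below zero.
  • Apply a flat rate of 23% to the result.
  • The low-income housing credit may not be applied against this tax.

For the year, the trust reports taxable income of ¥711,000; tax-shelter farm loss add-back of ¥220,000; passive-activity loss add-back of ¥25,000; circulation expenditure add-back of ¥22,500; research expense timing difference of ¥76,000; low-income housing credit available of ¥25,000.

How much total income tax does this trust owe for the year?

¥242,535

Ordinary income tax:
  ¥341,000 × 7% = ¥23,870
  ¥134,000 × 12% = ¥16,080
  ¥236,000 × 25% = ¥59,000
  → ¥98,950
  Less low-income housing credit ¥25,000 → ¥73,950

Alternative minimum tax:
  Adjusted income: ¥711,000 + ¥220,000 + ¥25,000 + ¥22,500 + ¥76,000 = ¥1,054,500
  Exemption: 20% × (¥1,054,500 − ¥723,000) = ¥66,300 ≥ ¥66,000, so the exemption is fully phased out
  Base: ¥1,054,500 − ¥0 = ¥1,054,500
  ¥1,054,500 × 23% = ¥242,535

¥242,535 > ¥73,950, so the alternative minimum tax is the binding amount.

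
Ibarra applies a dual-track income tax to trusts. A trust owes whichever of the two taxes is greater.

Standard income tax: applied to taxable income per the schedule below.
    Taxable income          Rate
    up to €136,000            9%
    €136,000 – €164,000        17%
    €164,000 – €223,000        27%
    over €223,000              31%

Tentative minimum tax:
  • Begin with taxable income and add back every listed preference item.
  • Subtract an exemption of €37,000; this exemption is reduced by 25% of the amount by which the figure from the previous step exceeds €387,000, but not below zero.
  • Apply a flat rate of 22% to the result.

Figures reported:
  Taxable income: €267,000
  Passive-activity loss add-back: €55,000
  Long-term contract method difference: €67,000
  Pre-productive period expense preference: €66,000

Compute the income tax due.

€95,700

Standard income tax:
  €136,000 × 9% = €12,240
  €28,000 × 17% = €4,760
  €59,000 × 27% = €15,930
  €44,000 × 31% = €13,640
  → €46,570

Tentative minimum tax:
  Adjusted income: €267,000 + €55,000 + €67,000 + €66,000 = €455,000
  Exemption: €37,000 − 25% × (€455,000 − €387,000) = €37,000 − €17,000 = €20,000
  Base: €455,000 − €20,000 = €435,000
  €435,000 × 22% = €95,700

€95,700 > €46,570, so the tentative minimum tax is the binding amount.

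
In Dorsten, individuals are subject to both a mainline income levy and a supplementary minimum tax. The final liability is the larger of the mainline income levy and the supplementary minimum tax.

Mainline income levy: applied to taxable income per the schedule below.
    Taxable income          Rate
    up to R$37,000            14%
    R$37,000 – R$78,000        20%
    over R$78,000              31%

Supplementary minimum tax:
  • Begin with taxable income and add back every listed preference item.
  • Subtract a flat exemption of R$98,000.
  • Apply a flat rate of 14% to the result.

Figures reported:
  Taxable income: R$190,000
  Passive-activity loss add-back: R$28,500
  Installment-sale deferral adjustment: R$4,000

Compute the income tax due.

Supplementary minimum tax:
  Adjusted income: R$190,000 + R$28,500 + R$4,000 = R$222,500
  Less exemption R$98,000 → base R$124,500
  R$124,500 × 14% = R$17,430

Mainline income levy:
  R$37,000 × 14% = R$5,180
  R$41,000 × 20% = R$8,200
  R$112,000 × 31% = R$34,720
  → R$48,100

R$48,100 > R$17,430, so the mainline income levy governs.

R$48,100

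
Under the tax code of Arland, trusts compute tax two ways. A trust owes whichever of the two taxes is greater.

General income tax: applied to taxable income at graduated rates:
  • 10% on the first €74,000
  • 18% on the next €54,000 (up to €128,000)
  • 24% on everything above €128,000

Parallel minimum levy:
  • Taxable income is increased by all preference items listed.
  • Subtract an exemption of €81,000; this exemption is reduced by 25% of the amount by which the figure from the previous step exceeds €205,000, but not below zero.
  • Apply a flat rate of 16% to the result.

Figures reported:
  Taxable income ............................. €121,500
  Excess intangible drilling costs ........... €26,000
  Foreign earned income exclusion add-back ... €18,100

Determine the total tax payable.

€15,950

General income tax:
  €74,000 × 10% = €7,400
  €47,500 × 18% = €8,550
  → €15,950

Parallel minimum levy:
  Adjusted income: €121,500 + €26,000 + €18,100 = €165,600
  Exemption: €165,600 ≤ €205,000, so full €81,000 applies
  Base: €165,600 − €81,000 = €84,600
  €84,600 × 16% = €13,536

€15,950 > €13,536, so the general income tax governs.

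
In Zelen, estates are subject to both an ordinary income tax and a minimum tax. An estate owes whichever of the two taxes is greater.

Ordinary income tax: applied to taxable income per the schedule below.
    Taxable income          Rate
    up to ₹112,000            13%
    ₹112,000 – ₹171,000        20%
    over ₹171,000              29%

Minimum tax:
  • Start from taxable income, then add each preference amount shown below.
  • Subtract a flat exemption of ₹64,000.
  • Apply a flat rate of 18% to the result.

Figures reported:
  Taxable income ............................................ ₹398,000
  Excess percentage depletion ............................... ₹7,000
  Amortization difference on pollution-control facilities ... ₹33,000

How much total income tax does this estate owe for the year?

₹92,190

Minimum tax:
  Adjusted income: ₹398,000 + ₹7,000 + ₹33,000 = ₹438,000
  Less exemption ₹64,000 → base ₹374,000
  ₹374,000 × 18% = ₹67,320

Ordinary income tax:
  ₹112,000 × 13% = ₹14,560
  ₹59,000 × 20% = ₹11,800
  ₹227,000 × 29% = ₹65,830
  → ₹92,190

₹92,190 > ₹67,320, so the ordinary income tax governs.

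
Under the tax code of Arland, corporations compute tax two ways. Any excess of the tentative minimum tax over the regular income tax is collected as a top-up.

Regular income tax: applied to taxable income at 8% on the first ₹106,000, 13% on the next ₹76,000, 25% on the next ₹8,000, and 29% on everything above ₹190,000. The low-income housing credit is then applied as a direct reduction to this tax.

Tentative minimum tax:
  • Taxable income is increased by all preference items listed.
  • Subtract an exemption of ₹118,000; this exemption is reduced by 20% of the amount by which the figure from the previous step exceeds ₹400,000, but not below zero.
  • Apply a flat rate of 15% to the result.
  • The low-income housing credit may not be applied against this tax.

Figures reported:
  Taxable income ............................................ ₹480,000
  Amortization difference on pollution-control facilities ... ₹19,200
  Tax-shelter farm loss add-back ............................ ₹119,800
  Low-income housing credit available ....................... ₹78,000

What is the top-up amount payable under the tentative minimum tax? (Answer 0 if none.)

₹55,260

Tentative minimum tax:
  Adjusted income: ₹480,000 + ₹19,200 + ₹119,800 = ₹619,000
  Exemption: ₹118,000 − 20% × (₹619,000 − ₹400,000) = ₹118,000 − ₹43,800 = ₹74,200
  Base: ₹619,000 − ₹74,200 = ₹544,800
  ₹544,800 × 15% = ₹81,720

Regular income tax:
  ₹106,000 × 8% = ₹8,480
  ₹76,000 × 13% = ₹9,880
  ₹8,000 × 25% = ₹2,000
  ₹290,000 × 29% = ₹84,100
  → ₹104,460
  Less low-income housing credit ₹78,000 → ₹26,460

Excess of tentative minimum tax over regular income tax: ₹81,720 − ₹26,460 = ₹55,260.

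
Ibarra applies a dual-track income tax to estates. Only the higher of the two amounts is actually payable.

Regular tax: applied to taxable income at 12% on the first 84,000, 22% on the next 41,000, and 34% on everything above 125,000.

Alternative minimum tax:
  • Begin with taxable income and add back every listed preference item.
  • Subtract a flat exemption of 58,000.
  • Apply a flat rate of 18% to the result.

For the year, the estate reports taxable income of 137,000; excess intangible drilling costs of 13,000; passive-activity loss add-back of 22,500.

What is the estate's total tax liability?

23,180

Alternative minimum tax:
  Adjusted income: 137,000 + 13,000 + 22,500 = 172,500
  Less exemption 58,000 → base 114,500
  114,500 × 18% = 20,610

Regular tax:
  84,000 × 12% = 10,080
  41,000 × 22% = 9,020
  12,000 × 34% = 4,080
  → 23,180

23,180 > 20,610, so the regular tax governs.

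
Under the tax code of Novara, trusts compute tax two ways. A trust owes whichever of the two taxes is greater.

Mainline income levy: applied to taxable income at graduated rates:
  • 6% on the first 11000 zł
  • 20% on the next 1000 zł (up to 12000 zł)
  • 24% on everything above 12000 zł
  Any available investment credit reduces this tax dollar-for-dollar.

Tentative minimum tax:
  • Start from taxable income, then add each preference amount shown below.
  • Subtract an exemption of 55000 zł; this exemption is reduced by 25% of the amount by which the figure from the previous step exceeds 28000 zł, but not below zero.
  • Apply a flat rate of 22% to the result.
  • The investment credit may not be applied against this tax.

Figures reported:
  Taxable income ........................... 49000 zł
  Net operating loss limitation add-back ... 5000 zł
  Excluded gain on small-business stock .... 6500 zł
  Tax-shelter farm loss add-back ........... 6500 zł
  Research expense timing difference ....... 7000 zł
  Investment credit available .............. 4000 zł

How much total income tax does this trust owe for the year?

6710 zł

Mainline income levy:
  11000 zł × 6% = 660 zł
  1000 zł × 20% = 200 zł
  37000 zł × 24% = 8880 zł
  → 9740 zł
  Less investment credit 4000 zł → 5740 zł

Tentative minimum tax:
  Adjusted income: 49000 zł + 5000 zł + 6500 zł + 6500 zł + 7000 zł = 74000 zł
  Exemption: 55000 zł − 25% × (74000 zł − 28000 zł) = 55000 zł − 11500 zł = 43500 zł
  Base: 74000 zł − 43500 zł = 30500 zł
  30500 zł × 22% = 6710 zł

6710 zł > 5740 zł, so the tentative minimum tax is the binding amount.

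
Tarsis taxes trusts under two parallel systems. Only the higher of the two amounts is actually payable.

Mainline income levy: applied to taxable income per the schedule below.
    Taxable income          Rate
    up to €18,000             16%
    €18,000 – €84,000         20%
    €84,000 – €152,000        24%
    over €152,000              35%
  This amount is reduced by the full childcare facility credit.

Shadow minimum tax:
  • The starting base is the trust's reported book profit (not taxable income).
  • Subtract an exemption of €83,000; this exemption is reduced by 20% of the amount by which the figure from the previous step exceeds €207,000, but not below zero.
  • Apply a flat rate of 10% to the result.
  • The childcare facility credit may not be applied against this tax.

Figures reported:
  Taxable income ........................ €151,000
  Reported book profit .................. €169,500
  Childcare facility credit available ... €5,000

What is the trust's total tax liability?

€27,160

Shadow minimum tax:
  Base (reported book profit): €169,500
  Exemption: €169,500 ≤ €207,000, so full €83,000 applies
  Base: €169,500 − €83,000 = €86,500
  €86,500 × 10% = €8,650

Mainline income levy:
  €18,000 × 16% = €2,880
  €66,000 × 20% = €13,200
  €67,000 × 24% = €16,080
  → €32,160
  Less childcare facility credit €5,000 → €27,160

€27,160 > €8,650, so the mainline income levy governs.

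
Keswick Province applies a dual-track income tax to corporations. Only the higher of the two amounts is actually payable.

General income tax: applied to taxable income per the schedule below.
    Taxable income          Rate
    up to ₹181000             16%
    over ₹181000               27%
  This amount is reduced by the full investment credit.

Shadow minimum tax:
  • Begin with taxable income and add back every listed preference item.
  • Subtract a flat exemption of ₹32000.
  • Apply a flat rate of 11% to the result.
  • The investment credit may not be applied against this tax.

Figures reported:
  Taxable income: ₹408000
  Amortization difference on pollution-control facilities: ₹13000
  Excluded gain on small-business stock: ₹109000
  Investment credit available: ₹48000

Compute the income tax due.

General income tax:
  ₹181000 × 16% = ₹28960
  ₹227000 × 27% = ₹61290
  → ₹90250
  Less investment credit ₹48000 → ₹42250

Shadow minimum tax:
  Adjusted income: ₹408000 + ₹13000 + ₹109000 = ₹530000
  Less exemption ₹32000 → base ₹498000
  ₹498000 × 11% = ₹54780

₹54780 > ₹42250, so the shadow minimum tax is the binding amount.

₹54780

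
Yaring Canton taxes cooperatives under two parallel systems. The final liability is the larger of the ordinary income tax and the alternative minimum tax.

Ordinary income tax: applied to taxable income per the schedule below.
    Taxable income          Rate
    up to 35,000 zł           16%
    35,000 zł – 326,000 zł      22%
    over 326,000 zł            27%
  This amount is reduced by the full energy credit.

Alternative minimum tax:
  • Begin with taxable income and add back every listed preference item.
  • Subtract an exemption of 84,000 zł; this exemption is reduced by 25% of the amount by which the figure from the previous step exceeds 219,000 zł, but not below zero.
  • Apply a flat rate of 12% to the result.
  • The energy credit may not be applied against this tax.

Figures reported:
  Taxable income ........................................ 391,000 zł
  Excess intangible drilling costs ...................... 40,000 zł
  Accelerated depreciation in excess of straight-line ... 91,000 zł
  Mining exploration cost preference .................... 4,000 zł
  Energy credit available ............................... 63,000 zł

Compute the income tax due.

Ordinary income tax:
  35,000 zł × 16% = 5,600 zł
  291,000 zł × 22% = 64,020 zł
  65,000 zł × 27% = 17,550 zł
  → 87,170 zł
  Less energy credit 63,000 zł → 24,170 zł

Alternative minimum tax:
  Adjusted income: 391,000 zł + 40,000 zł + 91,000 zł + 4,000 zł = 526,000 zł
  Exemption: 84,000 zł − 25% × (526,000 zł − 219,000 zł) = 84,000 zł − 76,750 zł = 7,250 zł
  Base: 526,000 zł − 7,250 zł = 518,750 zł
  518,750 zł × 12% = 62,250 zł

62,250 zł > 24,170 zł, so the alternative minimum tax is the binding amount.

62,250 zł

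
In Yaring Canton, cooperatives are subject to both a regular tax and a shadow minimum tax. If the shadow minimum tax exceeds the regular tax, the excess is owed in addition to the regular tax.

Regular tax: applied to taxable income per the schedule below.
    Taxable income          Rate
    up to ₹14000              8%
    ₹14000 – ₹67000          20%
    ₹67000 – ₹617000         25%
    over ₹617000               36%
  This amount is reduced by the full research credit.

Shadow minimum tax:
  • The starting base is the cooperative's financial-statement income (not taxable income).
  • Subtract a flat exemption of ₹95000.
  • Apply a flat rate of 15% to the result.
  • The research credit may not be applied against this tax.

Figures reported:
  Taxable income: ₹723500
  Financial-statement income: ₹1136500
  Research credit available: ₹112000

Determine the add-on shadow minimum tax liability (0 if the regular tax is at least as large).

₹80665

Shadow minimum tax:
  Base (financial-statement income): ₹1136500
  Less exemption ₹95000 → base ₹1041500
  ₹1041500 × 15% = ₹156225

Regular tax:
  ₹14000 × 8% = ₹1120
  ₹53000 × 20% = ₹10600
  ₹550000 × 25% = ₹137500
  ₹106500 × 36% = ₹38340
  → ₹187560
  Less research credit ₹112000 → ₹75560

Excess of shadow minimum tax over regular tax: ₹156225 − ₹75560 = ₹80665.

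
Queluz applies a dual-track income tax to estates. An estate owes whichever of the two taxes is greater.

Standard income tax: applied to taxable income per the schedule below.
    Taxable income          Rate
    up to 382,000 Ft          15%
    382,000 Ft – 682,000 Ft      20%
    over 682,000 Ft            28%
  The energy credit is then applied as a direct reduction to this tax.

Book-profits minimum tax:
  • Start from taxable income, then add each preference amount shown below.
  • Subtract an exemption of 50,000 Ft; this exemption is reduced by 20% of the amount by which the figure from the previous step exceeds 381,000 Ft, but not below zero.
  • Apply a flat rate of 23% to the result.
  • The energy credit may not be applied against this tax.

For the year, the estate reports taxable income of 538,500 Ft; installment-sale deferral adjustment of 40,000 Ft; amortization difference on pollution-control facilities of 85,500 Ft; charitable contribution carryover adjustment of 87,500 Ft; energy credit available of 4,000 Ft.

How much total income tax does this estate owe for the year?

Standard income tax:
  382,000 Ft × 15% = 57,300 Ft
  156,500 Ft × 20% = 31,300 Ft
  → 88,600 Ft
  Less energy credit 4,000 Ft → 84,600 Ft

Book-profits minimum tax:
  Adjusted income: 538,500 Ft + 40,000 Ft + 85,500 Ft + 87,500 Ft = 751,500 Ft
  Exemption: 20% × (751,500 Ft − 381,000 Ft) = 74,100 Ft ≥ 50,000 Ft, so the exemption is fully phased out
  Base: 751,500 Ft − 0 Ft = 751,500 Ft
  751,500 Ft × 23% = 172,845 Ft

172,845 Ft > 84,600 Ft, so the book-profits minimum tax is the binding amount.

172,845 Ft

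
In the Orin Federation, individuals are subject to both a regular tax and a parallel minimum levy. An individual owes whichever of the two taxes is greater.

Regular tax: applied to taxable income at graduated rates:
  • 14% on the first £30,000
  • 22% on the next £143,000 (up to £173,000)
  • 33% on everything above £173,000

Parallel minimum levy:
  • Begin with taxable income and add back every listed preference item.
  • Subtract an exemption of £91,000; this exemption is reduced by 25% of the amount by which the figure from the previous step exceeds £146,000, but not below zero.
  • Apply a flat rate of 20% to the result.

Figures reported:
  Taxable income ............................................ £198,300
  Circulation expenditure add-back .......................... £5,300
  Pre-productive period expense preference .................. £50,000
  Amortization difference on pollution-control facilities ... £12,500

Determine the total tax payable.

£44,009

Regular tax:
  £30,000 × 14% = £4,200
  £143,000 × 22% = £31,460
  £25,300 × 33% = £8,349
  → £44,009

Parallel minimum levy:
  Adjusted income: £198,300 + £5,300 + £50,000 + £12,500 = £266,100
  Exemption: £91,000 − 25% × (£266,100 − £146,000) = £91,000 − £30,025 = £60,975
  Base: £266,100 − £60,975 = £205,125
  £205,125 × 20% = £41,025

£44,009 > £41,025, so the regular tax governs.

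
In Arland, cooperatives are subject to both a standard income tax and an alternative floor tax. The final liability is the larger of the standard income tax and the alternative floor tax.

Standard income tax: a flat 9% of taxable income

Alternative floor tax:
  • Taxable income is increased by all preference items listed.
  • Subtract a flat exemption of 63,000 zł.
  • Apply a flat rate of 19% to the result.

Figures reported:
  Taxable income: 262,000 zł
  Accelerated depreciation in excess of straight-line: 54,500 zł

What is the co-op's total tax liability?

48,165 zł

Standard income tax:
  262,000 zł × 9% = 23,580 zł

Alternative floor tax:
  Adjusted income: 262,000 zł + 54,500 zł = 316,500 zł
  Less exemption 63,000 zł → base 253,500 zł
  253,500 zł × 19% = 48,165 zł

48,165 zł > 23,580 zł, so the alternative floor tax is the binding amount.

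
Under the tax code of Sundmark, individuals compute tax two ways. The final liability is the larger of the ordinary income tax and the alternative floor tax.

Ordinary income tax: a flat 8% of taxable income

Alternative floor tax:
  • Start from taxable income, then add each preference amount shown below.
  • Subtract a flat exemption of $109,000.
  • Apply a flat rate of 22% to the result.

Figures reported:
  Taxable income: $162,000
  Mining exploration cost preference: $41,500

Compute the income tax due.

Ordinary income tax:
  $162,000 × 8% = $12,960

Alternative floor tax:
  Adjusted income: $162,000 + $41,500 = $203,500
  Less exemption $109,000 → base $94,500
  $94,500 × 22% = $20,790

$20,790 > $12,960, so the alternative floor tax is the binding amount.

$20,790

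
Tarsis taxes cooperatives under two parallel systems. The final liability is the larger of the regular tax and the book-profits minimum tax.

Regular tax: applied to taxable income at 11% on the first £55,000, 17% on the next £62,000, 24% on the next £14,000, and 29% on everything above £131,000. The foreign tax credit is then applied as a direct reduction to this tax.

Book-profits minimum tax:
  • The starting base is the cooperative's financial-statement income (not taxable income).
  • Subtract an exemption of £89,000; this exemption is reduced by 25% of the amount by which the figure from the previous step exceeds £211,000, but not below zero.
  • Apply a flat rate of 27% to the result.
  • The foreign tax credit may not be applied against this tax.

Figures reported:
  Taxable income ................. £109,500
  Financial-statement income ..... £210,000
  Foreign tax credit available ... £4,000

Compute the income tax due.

Book-profits minimum tax:
  Base (financial-statement income): £210,000
  Exemption: £210,000 ≤ £211,000, so full £89,000 applies
  Base: £210,000 − £89,000 = £121,000
  £121,000 × 27% = £32,670

Regular tax:
  £55,000 × 11% = £6,050
  £54,500 × 17% = £9,265
  → £15,315
  Less foreign tax credit £4,000 → £11,315

£32,670 > £11,315, so the book-profits minimum tax is the binding amount.

£32,670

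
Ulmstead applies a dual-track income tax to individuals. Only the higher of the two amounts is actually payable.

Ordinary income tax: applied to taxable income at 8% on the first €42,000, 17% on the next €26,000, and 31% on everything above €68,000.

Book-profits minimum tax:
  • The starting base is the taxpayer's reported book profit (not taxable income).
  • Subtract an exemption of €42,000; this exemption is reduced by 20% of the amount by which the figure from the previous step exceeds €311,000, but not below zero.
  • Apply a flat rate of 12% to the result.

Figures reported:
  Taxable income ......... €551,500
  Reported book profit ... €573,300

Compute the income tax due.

Ordinary income tax:
  €42,000 × 8% = €3,360
  €26,000 × 17% = €4,420
  €483,500 × 31% = €149,885
  → €157,665

Book-profits minimum tax:
  Base (reported book profit): €573,300
  Exemption: 20% × (€573,300 − €311,000) = €52,460 ≥ €42,000, so the exemption is fully phased out
  Base: €573,300 − €0 = €573,300
  €573,300 × 12% = €68,796

€157,665 > €68,796, so the ordinary income tax governs.

€157,665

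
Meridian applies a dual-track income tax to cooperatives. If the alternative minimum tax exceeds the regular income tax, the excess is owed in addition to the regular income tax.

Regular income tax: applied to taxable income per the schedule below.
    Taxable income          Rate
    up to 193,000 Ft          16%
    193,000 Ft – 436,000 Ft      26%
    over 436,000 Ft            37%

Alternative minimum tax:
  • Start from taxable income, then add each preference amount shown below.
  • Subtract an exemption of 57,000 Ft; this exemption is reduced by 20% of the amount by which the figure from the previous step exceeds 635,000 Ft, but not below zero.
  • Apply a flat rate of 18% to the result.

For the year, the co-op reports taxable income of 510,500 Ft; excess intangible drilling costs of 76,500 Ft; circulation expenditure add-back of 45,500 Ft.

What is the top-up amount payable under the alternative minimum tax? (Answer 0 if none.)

Regular income tax:
  193,000 Ft × 16% = 30,880 Ft
  243,000 Ft × 26% = 63,180 Ft
  74,500 Ft × 37% = 27,565 Ft
  → 121,625 Ft

Alternative minimum tax:
  Adjusted income: 510,500 Ft + 76,500 Ft + 45,500 Ft = 632,500 Ft
  Exemption: 632,500 Ft ≤ 635,000 Ft, so full 57,000 Ft applies
  Base: 632,500 Ft − 57,000 Ft = 575,500 Ft
  575,500 Ft × 18% = 103,590 Ft

103,590 Ft ≤ 121,625 Ft, so no add-on is due.

0 Ft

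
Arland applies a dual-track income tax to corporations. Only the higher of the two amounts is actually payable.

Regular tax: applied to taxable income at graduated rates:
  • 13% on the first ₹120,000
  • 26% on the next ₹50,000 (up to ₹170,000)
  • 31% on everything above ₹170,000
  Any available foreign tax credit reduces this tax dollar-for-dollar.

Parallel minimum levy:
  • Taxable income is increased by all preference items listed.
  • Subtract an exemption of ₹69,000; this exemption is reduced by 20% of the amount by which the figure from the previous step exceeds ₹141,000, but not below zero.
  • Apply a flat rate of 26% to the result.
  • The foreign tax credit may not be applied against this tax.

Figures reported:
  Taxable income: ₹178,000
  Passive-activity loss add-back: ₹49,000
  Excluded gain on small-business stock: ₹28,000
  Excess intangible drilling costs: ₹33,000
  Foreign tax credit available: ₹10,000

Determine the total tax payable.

Parallel minimum levy:
  Adjusted income: ₹178,000 + ₹49,000 + ₹28,000 + ₹33,000 = ₹288,000
  Exemption: ₹69,000 − 20% × (₹288,000 − ₹141,000) = ₹69,000 − ₹29,400 = ₹39,600
  Base: ₹288,000 − ₹39,600 = ₹248,400
  ₹248,400 × 26% = ₹64,584

Regular tax:
  ₹120,000 × 13% = ₹15,600
  ₹50,000 × 26% = ₹13,000
  ₹8,000 × 31% = ₹2,480
  → ₹31,080
  Less foreign tax credit ₹10,000 → ₹21,080

₹64,584 > ₹21,080, so the parallel minimum levy is the binding amount.

₹64,584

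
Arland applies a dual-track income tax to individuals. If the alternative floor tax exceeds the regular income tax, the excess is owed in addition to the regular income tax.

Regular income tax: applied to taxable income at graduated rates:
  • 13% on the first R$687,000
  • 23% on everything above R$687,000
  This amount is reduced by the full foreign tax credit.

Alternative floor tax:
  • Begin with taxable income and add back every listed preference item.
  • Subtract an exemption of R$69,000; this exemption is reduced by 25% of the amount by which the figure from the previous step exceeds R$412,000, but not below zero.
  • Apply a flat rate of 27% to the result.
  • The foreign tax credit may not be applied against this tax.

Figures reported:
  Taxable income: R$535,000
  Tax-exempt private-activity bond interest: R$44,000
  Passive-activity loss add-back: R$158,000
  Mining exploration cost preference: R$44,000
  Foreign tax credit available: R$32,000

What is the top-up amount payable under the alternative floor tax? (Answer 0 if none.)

Regular income tax:
  R$535,000 × 13% = R$69,550
  Less foreign tax credit R$32,000 → R$37,550

Alternative floor tax:
  Adjusted income: R$535,000 + R$44,000 + R$158,000 + R$44,000 = R$781,000
  Exemption: 25% × (R$781,000 − R$412,000) = R$92,250 ≥ R$69,000, so the exemption is fully phased out
  Base: R$781,000 − R$0 = R$781,000
  R$781,000 × 27% = R$210,870

Excess of alternative floor tax over regular income tax: R$210,870 − R$37,550 = R$173,320.

R$173,320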